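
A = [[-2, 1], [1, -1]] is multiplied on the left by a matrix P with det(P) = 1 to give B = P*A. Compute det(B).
1

By the multiplicative property of determinants, det(B) = det(P*A) = det(P) * det(A) = det(A),
so the determinant is invariant under multiplication by any determinant-1 matrix; we just need det(A).

det(A) = (-2)(-1) - (1)(1) = 2 - 1 = 1

Therefore det(B) = 1 * 1 = 1.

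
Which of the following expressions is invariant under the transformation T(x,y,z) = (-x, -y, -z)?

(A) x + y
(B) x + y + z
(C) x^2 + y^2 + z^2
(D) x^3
C

Apply T(x,y,z) = (-x, -y, -z) to each option, i.e. replace (x, y, z) by the transformed coordinates.
Substitute the transformed coordinates into each option and compare with the original:
(A) x + y  ->  (-x) + (-y) = -x - y   [differs from x + y: not invariant]
(B) x + y + z  ->  (-x) + (-y) + (-z) = -x - y - z   [differs from x + y + z: not invariant]
(C) x^2 + y^2 + z^2  ->  (-x)^2 + (-y)^2 + (-z)^2 = x^2 + y^2 + z^2   [equals x^2 + y^2 + z^2: invariant]
(D) x^3  ->  (-x)^3 = -x^3   [differs from x^3: not invariant]

Only option (C), x^2 + y^2 + z^2, is unchanged by the transformation.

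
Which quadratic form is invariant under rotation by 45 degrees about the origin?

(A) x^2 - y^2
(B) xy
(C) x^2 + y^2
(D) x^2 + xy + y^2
C

Rotation by 45 degrees sends (x, y) to (sqrt(2)x/2 - sqrt(2)y/2, sqrt(2)x/2 + sqrt(2)y/2).
Substitute the transformed coordinates into each option and compare with the original:
(A) x^2 - y^2  ->  (sqrt(2)x/2 - sqrt(2)y/2)^2 - (sqrt(2)x/2 + sqrt(2)y/2)^2 = -2xy   [differs from x^2 - y^2: not invariant]
(B) xy  ->  (sqrt(2)x/2 - sqrt(2)y/2)(sqrt(2)x/2 + sqrt(2)y/2) = x^2/2 - y^2/2   [differs from xy: not invariant]
(C) x^2 + y^2  ->  (sqrt(2)x/2 - sqrt(2)y/2)^2 + (sqrt(2)x/2 + sqrt(2)y/2)^2 = x^2 + y^2   [equals x^2 + y^2: invariant]
(D) x^2 + xy + y^2  ->  (sqrt(2)x/2 - sqrt(2)y/2)^2 + (sqrt(2)x/2 - sqrt(2)y/2)(sqrt(2)x/2 + sqrt(2)y/2) + (sqrt(2)x/2 + sqrt(2)y/2)^2 = 3x^2/2 + y^2/2   [differs from x^2 + xy + y^2: not invariant]

Only option (C), x^2 + y^2, is unchanged by the transformation.
x^2 + y^2 is the squared distance from the origin, which rotations preserve.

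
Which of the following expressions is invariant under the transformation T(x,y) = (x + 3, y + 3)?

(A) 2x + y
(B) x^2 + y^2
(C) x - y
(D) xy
C

An expression E(x,y) is invariant under T if E(T(x,y)) = E(x,y). Here T(x,y) = (x + 3, y + 3).
Substitute the transformed coordinates into each option and compare with the original:
(A) 2x + y  ->  2(x + 3) + (y + 3) = 2x + y + 9   [differs from 2x + y: not invariant]
(B) x^2 + y^2  ->  (x + 3)^2 + (y + 3)^2 = x^2 + 6x + y^2 + 6y + 18   [differs from x^2 + y^2: not invariant]
(C) x - y  ->  (x + 3) - (y + 3) = x - y   [equals x - y: invariant]
(D) xy  ->  (x + 3)(y + 3) = xy + 3x + 3y + 9   [differs from xy: not invariant]

Only option (C), x - y, is unchanged by the transformation.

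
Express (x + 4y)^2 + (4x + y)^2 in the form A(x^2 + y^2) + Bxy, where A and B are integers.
17(x^2 + y^2) + 16xy

Expanding: (x + 4y)^2 = x^2 + 8xy + 16y^2
(4x + y)^2 = 16x^2 + 8xy + y^2
Sum = (1+16)(x^2+y^2) + 16xy = 17(x^2 + y^2) + 16xy
This is symmetric in x and y.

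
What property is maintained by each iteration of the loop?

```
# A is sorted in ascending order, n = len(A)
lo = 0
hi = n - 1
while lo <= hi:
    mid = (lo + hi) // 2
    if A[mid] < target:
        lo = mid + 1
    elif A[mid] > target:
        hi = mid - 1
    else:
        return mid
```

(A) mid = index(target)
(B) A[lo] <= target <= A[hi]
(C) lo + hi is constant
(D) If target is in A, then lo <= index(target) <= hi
D

A loop invariant must hold before the first iteration and be re-established by every execution of the body.

(D) If target is in A, then lo <= index(target) <= hi: Before the loop [lo, hi] = [0, n-1] covers every index. When A[mid] < target, sortedness puts target strictly to the right of mid, so setting lo = mid + 1 keeps index(target) in [lo, hi]; symmetrically for hi = mid - 1. Hence 'if target is in A then lo <= index(target) <= hi' holds after every iteration, and when lo > hi it proves target is absent.

The other options fail:
(A) mid = index(target): mid is just the current probe; it equals index(target) only on the iteration that returns.
(B) A[lo] <= target <= A[hi]: fails when target is not in A (e.g. target < A[0] already violates it before the loop), so it is not maintained in general.
(C) lo + hi is constant: each iteration moves exactly one of lo, hi, so lo + hi changes (e.g. 0 + (n-1) becomes (mid+1) + (n-1)).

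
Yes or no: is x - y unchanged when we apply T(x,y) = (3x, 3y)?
No

Substitute T(x,y) = (3x, 3y) into the expression and compare with the original.

Original: x - y
After applying T: (3x) - (3y) = 3x - 3y

This differs from the original x - y (difference: 2x - 2y), so the expression is NOT invariant.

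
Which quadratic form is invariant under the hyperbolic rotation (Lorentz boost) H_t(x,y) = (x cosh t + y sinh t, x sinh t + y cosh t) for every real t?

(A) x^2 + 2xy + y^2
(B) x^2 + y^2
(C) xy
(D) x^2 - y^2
D

Write x' = x cosh t + y sinh t, y' = x sinh t + y cosh t and substitute into each option:
(A) x^2 + 2xy + y^2: (x' + y')^2 with x' + y' = (x + y)(cosh t + sinh t) = (x + y)e^t, so it becomes (x + y)^2 e^(2t)   [not invariant for t != 0]
(B) x^2 + y^2: (x cosh t + y sinh t)^2 + (x sinh t + y cosh t)^2 = (x^2 + y^2)(cosh^2 t + sinh^2 t) + 4xy sinh t cosh t = (x^2 + y^2) cosh 2t + 2xy sinh 2t   [not invariant for t != 0]
(C) xy: (x cosh t + y sinh t)(x sinh t + y cosh t) = xy(cosh^2 t + sinh^2 t) + (x^2 + y^2) sinh t cosh t = xy cosh 2t + (x^2 + y^2)(sinh 2t)/2   [not invariant for t != 0]
(D) x^2 - y^2: (x cosh t + y sinh t)^2 - (x sinh t + y cosh t)^2 = x^2(cosh^2 t - sinh^2 t) + 2xy(cosh t sinh t - sinh t cosh t) + y^2(sinh^2 t - cosh^2 t) = x^2 - y^2   [invariant, using cosh^2 t - sinh^2 t = 1]

Only (D) x^2 - y^2 is unchanged; it is the Minkowski form preserved by Lorentz boosts, just as x^2 + y^2 is preserved by ordinary rotations.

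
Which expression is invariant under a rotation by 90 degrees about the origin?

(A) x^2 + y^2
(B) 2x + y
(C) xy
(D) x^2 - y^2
A

A rotation by 90 degrees sends (x, y) to (-y, x).
Substitute the transformed coordinates into each option and compare with the original:
(A) x^2 + y^2  ->  (-y)^2 + (x)^2 = x^2 + y^2   [equals x^2 + y^2: invariant]
(B) 2x + y  ->  2(-y) + (x) = x - 2y   [differs from 2x + y: not invariant]
(C) xy  ->  (-y)(x) = -xy   [differs from xy: not invariant]
(D) x^2 - y^2  ->  (-y)^2 - (x)^2 = -x^2 + y^2   [differs from x^2 - y^2: not invariant]

Only option (A), x^2 + y^2, is unchanged by the transformation.
Geometrically, x^2 + y^2 is the squared distance from the origin, which every rotation about the origin preserves.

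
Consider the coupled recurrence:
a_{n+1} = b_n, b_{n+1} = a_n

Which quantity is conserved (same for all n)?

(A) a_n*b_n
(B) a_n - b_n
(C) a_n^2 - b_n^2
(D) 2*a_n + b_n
A

Replace a_n by a_{n+1} = b_n and b_n by b_{n+1} = a_n in each option and simplify:
(A) a_n*b_n  ->  (b_n)*(a_n) = a_n*b_n   [conserved]
(B) a_n - b_n  ->  (b_n) - (a_n) = -a_n + b_n   [not conserved]
(C) a_n^2 - b_n^2  ->  (b_n)^2 - (a_n)^2 = -a_n^2 + b_n^2   [not conserved]
(D) 2*a_n + b_n  ->  2*(b_n) + (a_n) = a_n + 2*b_n   [not conserved]

Only (A) a_n*b_n returns to itself after one step, so it is the conserved quantity.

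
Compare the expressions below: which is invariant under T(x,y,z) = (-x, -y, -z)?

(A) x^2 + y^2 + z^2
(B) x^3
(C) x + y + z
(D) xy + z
A

Apply T(x,y,z) = (-x, -y, -z) to each option, i.e. replace (x, y, z) by the transformed coordinates.
Substitute the transformed coordinates into each option and compare with the original:
(A) x^2 + y^2 + z^2  ->  (-x)^2 + (-y)^2 + (-z)^2 = x^2 + y^2 + z^2   [equals x^2 + y^2 + z^2: invariant]
(B) x^3  ->  (-x)^3 = -x^3   [differs from x^3: not invariant]
(C) x + y + z  ->  (-x) + (-y) + (-z) = -x - y - z   [differs from x + y + z: not invariant]
(D) xy + z  ->  (-x)(-y) + (-z) = xy - z   [differs from xy + z: not invariant]

Only option (A), x^2 + y^2 + z^2, is unchanged by the transformation.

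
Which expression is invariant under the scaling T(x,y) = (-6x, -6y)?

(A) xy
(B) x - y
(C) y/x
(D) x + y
C

Under the uniform scaling T(x,y) = (-6x, -6y):
Substitute the transformed coordinates into each option and compare with the original:
(A) xy  ->  (-6x)(-6y) = 36xy   [differs from xy: not invariant]
(B) x - y  ->  (-6x) - (-6y) = -6x + 6y   [differs from x - y: not invariant]
(C) y/x  ->  (-6y)/(-6x) = y/x   [equals y/x: invariant]
(D) x + y  ->  (-6x) + (-6y) = -6x - 6y   [differs from x + y: not invariant]

Only option (C), y/x, is unchanged by the transformation.
The common factor -6 cancels in a ratio of coordinates, while sums, products and sums of squares pick up factors of -6 or 36.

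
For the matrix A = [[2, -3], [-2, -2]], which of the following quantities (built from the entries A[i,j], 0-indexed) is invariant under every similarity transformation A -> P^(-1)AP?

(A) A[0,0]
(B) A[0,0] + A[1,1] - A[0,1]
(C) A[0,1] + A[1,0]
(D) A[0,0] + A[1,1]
D

A[0,0] + A[1,1] is the trace of A. By the cyclic property of the trace, tr(P^(-1)AP) = tr(APP^(-1)) = tr(A), so it is the same for every matrix similar to A.

The other combinations are not similarity invariants. For example, take P = [[1, -1], [0, 1]] (det P = 1), so P^(-1) = [[1, 1], [0, 1]] and
B = P^(-1)AP = [[0, -5], [-2, 0]].
Evaluating each option on A and on B:
(A) A[0,0]: 2 for A, 0 for B -> changes
(B) A[0,0] + A[1,1] - A[0,1]: 3 for A, 5 for B -> changes
(C) A[0,1] + A[1,0]: -5 for A, -7 for B -> changes
(D) A[0,0] + A[1,1]: 0 for A, 0 for B -> unchanged

Only (D) A[0,0] + A[1,1] = 0 survives (and it does so for every P, not just this one), so it is the invariant.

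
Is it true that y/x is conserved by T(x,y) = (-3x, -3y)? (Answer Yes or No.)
Yes

Substitute T(x,y) = (-3x, -3y) into the expression and compare with the original.

Original: y/x
After applying T: (-3y)/(-3x) = y/x

This is identical to the original y/x, so the expression is invariant.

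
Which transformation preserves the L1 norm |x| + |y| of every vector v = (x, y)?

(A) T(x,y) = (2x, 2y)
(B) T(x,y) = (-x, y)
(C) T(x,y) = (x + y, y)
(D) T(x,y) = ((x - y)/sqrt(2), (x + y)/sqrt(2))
B

A transformation preserves a norm if ||T(v)|| = ||v|| for every v; a single vector where the norm changes rules an option out.

(A) T(x,y) = (2x, 2y): v = (1, 0) has norm |1| + |0| = 1, but T(v) = (2, 0) has norm 2 -- not preserved.
(B) T(x,y) = (-x, y): preserves the norm -- it only permutes the coordinates and/or flips signs, which leaves |x| + |y| unchanged.
(C) T(x,y) = (x + y, y): v = (0, 1) has norm |0| + |1| = 1, but T(v) = (1, 1) has norm 2 -- not preserved.
(D) T(x,y) = ((x - y)/sqrt(2), (x + y)/sqrt(2)): v = (1, 0) has norm |1| + |0| = 1, but T(v) = (sqrt(2)/2, sqrt(2)/2) has norm sqrt(2) -- not preserved.

Therefore the answer is (B).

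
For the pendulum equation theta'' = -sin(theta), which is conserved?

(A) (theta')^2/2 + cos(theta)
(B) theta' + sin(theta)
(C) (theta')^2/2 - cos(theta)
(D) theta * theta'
C

A first integral I satisfies dI/dt = 0 along every solution. Differentiate each option and use the equation of motion:
(A) d/dt[(theta')^2/2 + cos(theta)] = theta' theta'' - sin(theta) theta' = -2 theta' sin(theta), not identically 0
(B) d/dt[theta' + sin(theta)] = theta'' + cos(theta) theta' = -sin(theta) + theta' cos(theta), not identically 0
(C) d/dt[(theta')^2/2 - cos(theta)] = theta' theta'' + sin(theta) theta' = theta'(-sin(theta)) + theta' sin(theta) = 0
(D) d/dt[theta * theta'] = (theta')^2 + theta theta'' = (theta')^2 - theta sin(theta), not identically 0

Only (C) has zero time-derivative. This is the total energy: kinetic (theta')^2/2 plus potential -cos(theta).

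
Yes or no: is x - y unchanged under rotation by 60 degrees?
No

Applying rotation by 60 degrees: x' = x*cos(60 degrees) - y*sin(60 degrees) = x/2 - sqrt(3)y/2, y' = x*sin(60 degrees) + y*cos(60 degrees) = sqrt(3)x/2 + y/2

Substituting into x - y:
(x/2 - sqrt(3)y/2) - (sqrt(3)x/2 + y/2)
= -sqrt(3)x/2 + x/2 - sqrt(3)y/2 - y/2

This differs from the original expression x - y, so it is NOT invariant.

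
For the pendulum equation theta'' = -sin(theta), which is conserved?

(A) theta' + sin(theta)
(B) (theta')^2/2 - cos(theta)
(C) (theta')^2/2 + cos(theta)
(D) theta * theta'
B

A first integral I satisfies dI/dt = 0 along every solution. Differentiate each option and use the equation of motion:
(A) d/dt[theta' + sin(theta)] = theta'' + cos(theta) theta' = -sin(theta) + theta' cos(theta), not identically 0
(B) d/dt[(theta')^2/2 - cos(theta)] = theta' theta'' + sin(theta) theta' = theta'(-sin(theta)) + theta' sin(theta) = 0
(C) d/dt[(theta')^2/2 + cos(theta)] = theta' theta'' - sin(theta) theta' = -2 theta' sin(theta), not identically 0
(D) d/dt[theta * theta'] = (theta')^2 + theta theta'' = (theta')^2 - theta sin(theta), not identically 0

Only (B) has zero time-derivative. This is the total energy: kinetic (theta')^2/2 plus potential -cos(theta).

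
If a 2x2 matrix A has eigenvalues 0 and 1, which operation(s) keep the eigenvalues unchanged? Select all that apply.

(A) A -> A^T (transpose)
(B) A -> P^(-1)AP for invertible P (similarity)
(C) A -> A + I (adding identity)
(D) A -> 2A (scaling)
A and B

Eigenvalues are preserved by:
1. Similarity transformations: A -> P^(-1)AP (same characteristic polynomial)
2. Transpose: A^T has the same eigenvalues as A

Eigenvalues are NOT preserved by:
- Adding identity: eigenvalues become 0+1, 1+1
- Scaling: eigenvalues become 0, 2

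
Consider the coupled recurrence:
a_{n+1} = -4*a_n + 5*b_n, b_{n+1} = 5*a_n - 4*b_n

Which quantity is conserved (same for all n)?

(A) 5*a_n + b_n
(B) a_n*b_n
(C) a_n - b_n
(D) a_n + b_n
D

Replace a_n by a_{n+1} = -4*a_n + 5*b_n and b_n by b_{n+1} = 5*a_n - 4*b_n in each option and simplify:
(A) 5*a_n + b_n  ->  5*(-4*a_n + 5*b_n) + (5*a_n - 4*b_n) = -15*a_n + 21*b_n   [not conserved]
(B) a_n*b_n  ->  (-4*a_n + 5*b_n)*(5*a_n - 4*b_n) = -20*a_n^2 + 41*a_n*b_n - 20*b_n^2   [not conserved]
(C) a_n - b_n  ->  (-4*a_n + 5*b_n) - (5*a_n - 4*b_n) = -9*a_n + 9*b_n   [not conserved]
(D) a_n + b_n  ->  (-4*a_n + 5*b_n) + (5*a_n - 4*b_n) = a_n + b_n   [conserved]

Only (D) a_n + b_n returns to itself after one step, so it is the conserved quantity.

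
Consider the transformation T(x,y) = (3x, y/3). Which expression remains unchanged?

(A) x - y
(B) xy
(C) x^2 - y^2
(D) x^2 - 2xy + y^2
B

An expression E(x,y) is invariant under T if E(T(x,y)) = E(x,y). Here T(x,y) = (3x, y/3).
Substitute the transformed coordinates into each option and compare with the original:
(A) x - y  ->  (3x) - (y/3) = 3x - y/3   [differs from x - y: not invariant]
(B) xy  ->  (3x)(y/3) = xy   [equals xy: invariant]
(C) x^2 - y^2  ->  (3x)^2 - (y/3)^2 = 9x^2 - y^2/9   [differs from x^2 - y^2: not invariant]
(D) x^2 - 2xy + y^2  ->  (3x)^2 - 2(3x)(y/3) + (y/3)^2 = 9x^2 - 2xy + y^2/9   [differs from x^2 - 2xy + y^2: not invariant]

Only option (B), xy, is unchanged by the transformation.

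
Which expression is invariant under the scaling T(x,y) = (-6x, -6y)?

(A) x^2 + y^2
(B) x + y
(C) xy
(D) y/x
D

Under the uniform scaling T(x,y) = (-6x, -6y):
Substitute the transformed coordinates into each option and compare with the original:
(A) x^2 + y^2  ->  (-6x)^2 + (-6y)^2 = 36x^2 + 36y^2   [differs from x^2 + y^2: not invariant]
(B) x + y  ->  (-6x) + (-6y) = -6x - 6y   [differs from x + y: not invariant]
(C) xy  ->  (-6x)(-6y) = 36xy   [differs from xy: not invariant]
(D) y/x  ->  (-6y)/(-6x) = y/x   [equals y/x: invariant]

Only option (D), y/x, is unchanged by the transformation.
The common factor -6 cancels in a ratio of coordinates, while sums, products and sums of squares pick up factors of -6 or 36.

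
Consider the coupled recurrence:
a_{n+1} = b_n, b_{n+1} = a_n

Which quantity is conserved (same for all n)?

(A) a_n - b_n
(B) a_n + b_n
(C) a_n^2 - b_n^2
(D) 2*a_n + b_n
B

Replace a_n by a_{n+1} = b_n and b_n by b_{n+1} = a_n in each option and simplify:
(A) a_n - b_n  ->  (b_n) - (a_n) = -a_n + b_n   [not conserved]
(B) a_n + b_n  ->  (b_n) + (a_n) = a_n + b_n   [conserved]
(C) a_n^2 - b_n^2  ->  (b_n)^2 - (a_n)^2 = -a_n^2 + b_n^2   [not conserved]
(D) 2*a_n + b_n  ->  2*(b_n) + (a_n) = a_n + 2*b_n   [not conserved]

Only (B) a_n + b_n returns to itself after one step, so it is the conserved quantity.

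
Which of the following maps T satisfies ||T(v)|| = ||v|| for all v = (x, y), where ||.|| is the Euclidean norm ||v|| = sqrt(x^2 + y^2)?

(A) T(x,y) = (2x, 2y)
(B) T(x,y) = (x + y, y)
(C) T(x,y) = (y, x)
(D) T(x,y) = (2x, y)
C

A transformation preserves a norm if ||T(v)|| = ||v|| for every v; a single vector where the norm changes rules an option out.

(A) T(x,y) = (2x, 2y): v = (1, 0) has norm sqrt((1)^2 + (0)^2) = 1, but T(v) = (2, 0) has norm 2 -- not preserved.
(B) T(x,y) = (x + y, y): v = (0, 1) has norm sqrt((0)^2 + (1)^2) = 1, but T(v) = (1, 1) has norm sqrt(2) -- not preserved.
(C) T(x,y) = (y, x): preserves the norm -- it is an orthogonal map (a rotation/reflection), and (y)^2 + (x)^2 simplifies to x^2 + y^2.
(D) T(x,y) = (2x, y): v = (1, 0) has norm sqrt((1)^2 + (0)^2) = 1, but T(v) = (2, 0) has norm 2 -- not preserved.

Therefore the answer is (C).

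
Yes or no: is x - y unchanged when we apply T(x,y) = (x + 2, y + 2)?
Yes

Substitute T(x,y) = (x + 2, y + 2) into the expression and compare with the original.

Original: x - y
After applying T: (x + 2) - (y + 2) = x - y

This is identical to the original x - y, so the expression is invariant.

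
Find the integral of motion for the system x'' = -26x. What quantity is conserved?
E = (x')^2 + 26x^2

Multiply the equation by x':
x' * x'' = -26x * x'
The left side is d/dt[(x')^2/2] and the right side is d/dt[-26x^2/2], so
d/dt[(x')^2/2 + 26x^2/2] = 0, i.e. (x')^2/2 + 26x^2/2 = constant.
Multiplying by 2, the integral of motion is E = (x')^2 + 26x^2.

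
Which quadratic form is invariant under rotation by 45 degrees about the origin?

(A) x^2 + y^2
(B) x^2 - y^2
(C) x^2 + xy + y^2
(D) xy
A

Rotation by 45 degrees sends (x, y) to (sqrt(2)x/2 - sqrt(2)y/2, sqrt(2)x/2 + sqrt(2)y/2).
Substitute the transformed coordinates into each option and compare with the original:
(A) x^2 + y^2  ->  (sqrt(2)x/2 - sqrt(2)y/2)^2 + (sqrt(2)x/2 + sqrt(2)y/2)^2 = x^2 + y^2   [equals x^2 + y^2: invariant]
(B) x^2 - y^2  ->  (sqrt(2)x/2 - sqrt(2)y/2)^2 - (sqrt(2)x/2 + sqrt(2)y/2)^2 = -2xy   [differs from x^2 - y^2: not invariant]
(C) x^2 + xy + y^2  ->  (sqrt(2)x/2 - sqrt(2)y/2)^2 + (sqrt(2)x/2 - sqrt(2)y/2)(sqrt(2)x/2 + sqrt(2)y/2) + (sqrt(2)x/2 + sqrt(2)y/2)^2 = 3x^2/2 + y^2/2   [differs from x^2 + xy + y^2: not invariant]
(D) xy  ->  (sqrt(2)x/2 - sqrt(2)y/2)(sqrt(2)x/2 + sqrt(2)y/2) = x^2/2 - y^2/2   [differs from xy: not invariant]

Only option (A), x^2 + y^2, is unchanged by the transformation.
x^2 + y^2 is the squared distance from the origin, which rotations preserve.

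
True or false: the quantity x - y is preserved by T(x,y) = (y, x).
False

Substitute T(x,y) = (y, x) into the expression and compare with the original.

Original: x - y
After applying T: (y) - (x) = -x + y

This differs from the original x - y (difference: -2x + 2y), so the expression is NOT invariant.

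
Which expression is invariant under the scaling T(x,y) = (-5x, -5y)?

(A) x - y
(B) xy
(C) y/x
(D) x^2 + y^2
C

Under the uniform scaling T(x,y) = (-5x, -5y):
Substitute the transformed coordinates into each option and compare with the original:
(A) x - y  ->  (-5x) - (-5y) = -5x + 5y   [differs from x - y: not invariant]
(B) xy  ->  (-5x)(-5y) = 25xy   [differs from xy: not invariant]
(C) y/x  ->  (-5y)/(-5x) = y/x   [equals y/x: invariant]
(D) x^2 + y^2  ->  (-5x)^2 + (-5y)^2 = 25x^2 + 25y^2   [differs from x^2 + y^2: not invariant]

Only option (C), y/x, is unchanged by the transformation.
The common factor -5 cancels in a ratio of coordinates, while sums, products and sums of squares pick up factors of -5 or 25.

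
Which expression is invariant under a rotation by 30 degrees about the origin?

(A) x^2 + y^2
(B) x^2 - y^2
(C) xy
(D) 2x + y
A

A rotation by 30 degrees sends (x, y) to (sqrt(3)x/2 - y/2, x/2 + sqrt(3)y/2).
Substitute the transformed coordinates into each option and compare with the original:
(A) x^2 + y^2  ->  (sqrt(3)x/2 - y/2)^2 + (x/2 + sqrt(3)y/2)^2 = x^2 + y^2   [equals x^2 + y^2: invariant]
(B) x^2 - y^2  ->  (sqrt(3)x/2 - y/2)^2 - (x/2 + sqrt(3)y/2)^2 = x^2/2 - sqrt(3)xy - y^2/2   [differs from x^2 - y^2: not invariant]
(C) xy  ->  (sqrt(3)x/2 - y/2)(x/2 + sqrt(3)y/2) = sqrt(3)x^2/4 + xy/2 - sqrt(3)y^2/4   [differs from xy: not invariant]
(D) 2x + y  ->  2(sqrt(3)x/2 - y/2) + (x/2 + sqrt(3)y/2) = x/2 + sqrt(3)x - y + sqrt(3)y/2   [differs from 2x + y: not invariant]

Only option (A), x^2 + y^2, is unchanged by the transformation.
Geometrically, x^2 + y^2 is the squared distance from the origin, which every rotation about the origin preserves.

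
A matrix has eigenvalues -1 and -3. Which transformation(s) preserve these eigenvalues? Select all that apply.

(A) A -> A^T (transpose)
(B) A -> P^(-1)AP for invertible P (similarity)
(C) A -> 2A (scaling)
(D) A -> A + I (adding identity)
A and B

Eigenvalues are preserved by:
1. Similarity transformations: A -> P^(-1)AP (same characteristic polynomial)
2. Transpose: A^T has the same eigenvalues as A

Eigenvalues are NOT preserved by:
- Adding identity: eigenvalues become -1+1, -3+1
- Scaling: eigenvalues become -2, -6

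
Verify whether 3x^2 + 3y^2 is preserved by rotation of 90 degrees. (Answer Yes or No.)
Yes

Applying rotation by 90 degrees: x' = x*cos(90 degrees) - y*sin(90 degrees) = -y, y' = x*sin(90 degrees) + y*cos(90 degrees) = x

Substituting into 3x^2 + 3y^2:
3(-y)^2 + 3(x)^2
= 3x^2 + 3y^2

This equals the original expression 3x^2 + 3y^2, so it IS invariant.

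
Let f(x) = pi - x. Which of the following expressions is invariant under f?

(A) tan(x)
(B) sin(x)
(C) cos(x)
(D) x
B

For f(x) = pi - x:
sin(pi - x) = sin(x), so sine is invariant under this transformation.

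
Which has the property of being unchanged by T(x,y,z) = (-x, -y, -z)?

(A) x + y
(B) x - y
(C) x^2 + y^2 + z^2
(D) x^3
C

Apply T(x,y,z) = (-x, -y, -z) to each option, i.e. replace (x, y, z) by the transformed coordinates.
Substitute the transformed coordinates into each option and compare with the original:
(A) x + y  ->  (-x) + (-y) = -x - y   [differs from x + y: not invariant]
(B) x - y  ->  (-x) - (-y) = -x + y   [differs from x - y: not invariant]
(C) x^2 + y^2 + z^2  ->  (-x)^2 + (-y)^2 + (-z)^2 = x^2 + y^2 + z^2   [equals x^2 + y^2 + z^2: invariant]
(D) x^3  ->  (-x)^3 = -x^3   [differs from x^3: not invariant]

Only option (C), x^2 + y^2 + z^2, is unchanged by the transformation.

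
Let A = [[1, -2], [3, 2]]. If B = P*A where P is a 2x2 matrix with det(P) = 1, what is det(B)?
8

By the multiplicative property of determinants, det(B) = det(P*A) = det(P) * det(A) = det(A),
so the determinant is invariant under multiplication by any determinant-1 matrix; we just need det(A).

det(A) = (1)(2) - (-2)(3) = 2 - (-6) = 8

Therefore det(B) = 1 * 8 = 8.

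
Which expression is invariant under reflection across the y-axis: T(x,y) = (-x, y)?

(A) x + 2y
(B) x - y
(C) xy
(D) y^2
D

The map is reflection across the y-axis: T(x,y) = (-x, y).
Substitute the transformed coordinates into each option and compare with the original:
(A) x + 2y  ->  (-x) + 2(y) = -x + 2y   [differs from x + 2y: not invariant]
(B) x - y  ->  (-x) - (y) = -x - y   [differs from x - y: not invariant]
(C) xy  ->  (-x)(y) = -xy   [differs from xy: not invariant]
(D) y^2  ->  (y)^2 = y^2   [equals y^2: invariant]

Only option (D), y^2, is unchanged by the transformation.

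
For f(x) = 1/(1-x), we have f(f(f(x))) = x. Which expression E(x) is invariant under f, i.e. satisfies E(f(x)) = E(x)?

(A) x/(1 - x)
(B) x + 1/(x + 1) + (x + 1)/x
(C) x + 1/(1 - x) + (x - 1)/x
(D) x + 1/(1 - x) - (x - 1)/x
C

Replace x by f(x) = 1/(1 - x) in each option and simplify. As a quick numerical cross-check, also compare E(3) with E(f(3)) = E(-1/2).

(A) x/(1 - x)  ->  (1/(1 - x))/(1 - (1/(1 - x))) = -1/x; check: E(3) = -3/2 but E(-1/2) = -1/3.   [not invariant]
(B) x + 1/(x + 1) + (x + 1)/x  ->  (1/(1 - x)) + 1/((1/(1 - x)) + 1) + ((1/(1 - x)) + 1)/(1/(1 - x)) = (-x^3 + 6x^2 - 11x + 7)/(x^2 - 3x + 2); check: E(3) = 55/12 but E(-1/2) = 1/2.   [not invariant]
(C) x + 1/(1 - x) + (x - 1)/x  ->  (1/(1 - x)) + 1/(1 - (1/(1 - x))) + ((1/(1 - x)) - 1)/(1/(1 - x)), which simplifies back to x + 1/(1 - x) + (x - 1)/x; check: E(3) = 19/6, E(-1/2) = 19/6.   [invariant]
(D) x + 1/(1 - x) - (x - 1)/x  ->  (1/(1 - x)) + 1/(1 - (1/(1 - x))) - ((1/(1 - x)) - 1)/(1/(1 - x)) = (x^2(1 - x) - x + (x - 1)^2)/(x(x - 1)); check: E(3) = 11/6 but E(-1/2) = -17/6.   [not invariant]

Only (C) is unchanged. Indeed f(f(x)) = 1/(1 - 1/(1-x)) = (1-x)/(-x) = (x-1)/x, so E(x) = x + f(x) + f(f(x)) is the sum over the whole 3-cycle; applying f just permutes the three terms cyclically (x -> f(x) -> f(f(x)) -> x), leaving the sum unchanged.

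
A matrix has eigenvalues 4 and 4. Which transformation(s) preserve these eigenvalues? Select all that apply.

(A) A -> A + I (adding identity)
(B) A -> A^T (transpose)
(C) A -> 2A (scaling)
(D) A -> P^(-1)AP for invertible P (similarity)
B and D

Eigenvalues are preserved by:
1. Similarity transformations: A -> P^(-1)AP (same characteristic polynomial)
2. Transpose: A^T has the same eigenvalues as A

Eigenvalues are NOT preserved by:
- Adding identity: eigenvalues become 4+1, 4+1
- Scaling: eigenvalues become 8, 8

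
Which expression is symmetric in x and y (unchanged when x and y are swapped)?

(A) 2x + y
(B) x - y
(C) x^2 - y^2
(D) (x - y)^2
D

A symmetric expression is unchanged when the variables are permuted; here the transformation to test is the swap (x, y) -> (y, x).
Substitute the transformed coordinates into each option and compare with the original:
(A) 2x + y  ->  2(y) + (x) = x + 2y   [differs from 2x + y: not invariant]
(B) x - y  ->  (y) - (x) = -x + y   [differs from x - y: not invariant]
(C) x^2 - y^2  ->  (y)^2 - (x)^2 = -x^2 + y^2   [differs from x^2 - y^2: not invariant]
(D) (x - y)^2  ->  ((y) - (x))^2 = x^2 - 2xy + y^2   [equals (x - y)^2: invariant]

Only option (D), (x - y)^2, is unchanged by the transformation.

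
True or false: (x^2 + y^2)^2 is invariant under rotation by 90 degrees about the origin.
True

Applying rotation by 90 degrees: x' = x*cos(90 degrees) - y*sin(90 degrees) = -y, y' = x*sin(90 degrees) + y*cos(90 degrees) = x

Substituting into (x^2 + y^2)^2:
((-y)^2 + (x)^2)^2
= x^4 + 2x^2y^2 + y^4 = (x^2 + y^2)^2

This equals the original expression (x^2 + y^2)^2, so it IS invariant.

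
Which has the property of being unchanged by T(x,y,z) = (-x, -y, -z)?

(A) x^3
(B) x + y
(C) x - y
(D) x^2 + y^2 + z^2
D

Apply T(x,y,z) = (-x, -y, -z) to each option, i.e. replace (x, y, z) by the transformed coordinates.
Substitute the transformed coordinates into each option and compare with the original:
(A) x^3  ->  (-x)^3 = -x^3   [differs from x^3: not invariant]
(B) x + y  ->  (-x) + (-y) = -x - y   [differs from x + y: not invariant]
(C) x - y  ->  (-x) - (-y) = -x + y   [differs from x - y: not invariant]
(D) x^2 + y^2 + z^2  ->  (-x)^2 + (-y)^2 + (-z)^2 = x^2 + y^2 + z^2   [equals x^2 + y^2 + z^2: invariant]

Only option (D), x^2 + y^2 + z^2, is unchanged by the transformation.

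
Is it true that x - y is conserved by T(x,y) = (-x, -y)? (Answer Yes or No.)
No

Substitute T(x,y) = (-x, -y) into the expression and compare with the original.

Original: x - y
After applying T: (-x) - (-y) = -x + y

This differs from the original x - y (difference: -2x + 2y), so the expression is NOT invariant.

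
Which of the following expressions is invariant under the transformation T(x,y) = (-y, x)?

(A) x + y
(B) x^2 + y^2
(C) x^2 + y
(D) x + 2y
B

An expression E(x,y) is invariant under T if E(T(x,y)) = E(x,y). Here T(x,y) = (-y, x).
Substitute the transformed coordinates into each option and compare with the original:
(A) x + y  ->  (-y) + (x) = x - y   [differs from x + y: not invariant]
(B) x^2 + y^2  ->  (-y)^2 + (x)^2 = x^2 + y^2   [equals x^2 + y^2: invariant]
(C) x^2 + y  ->  (-y)^2 + (x) = x + y^2   [differs from x^2 + y: not invariant]
(D) x + 2y  ->  (-y) + 2(x) = 2x - y   [differs from x + 2y: not invariant]

Only option (B), x^2 + y^2, is unchanged by the transformation.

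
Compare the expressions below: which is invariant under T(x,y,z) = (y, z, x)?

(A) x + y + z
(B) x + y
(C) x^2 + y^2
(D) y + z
A

Apply T(x,y,z) = (y, z, x) to each option, i.e. replace (x, y, z) by the transformed coordinates.
Substitute the transformed coordinates into each option and compare with the original:
(A) x + y + z  ->  (y) + (z) + (x) = x + y + z   [equals x + y + z: invariant]
(B) x + y  ->  (y) + (z) = y + z   [differs from x + y: not invariant]
(C) x^2 + y^2  ->  (y)^2 + (z)^2 = y^2 + z^2   [differs from x^2 + y^2: not invariant]
(D) y + z  ->  (z) + (x) = x + z   [differs from y + z: not invariant]

Only option (A), x + y + z, is unchanged by the transformation.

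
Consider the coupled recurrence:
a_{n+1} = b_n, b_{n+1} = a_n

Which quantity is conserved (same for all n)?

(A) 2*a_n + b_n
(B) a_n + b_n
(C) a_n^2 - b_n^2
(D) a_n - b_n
B

Replace a_n by a_{n+1} = b_n and b_n by b_{n+1} = a_n in each option and simplify:
(A) 2*a_n + b_n  ->  2*(b_n) + (a_n) = a_n + 2*b_n   [not conserved]
(B) a_n + b_n  ->  (b_n) + (a_n) = a_n + b_n   [conserved]
(C) a_n^2 - b_n^2  ->  (b_n)^2 - (a_n)^2 = -a_n^2 + b_n^2   [not conserved]
(D) a_n - b_n  ->  (b_n) - (a_n) = -a_n + b_n   [not conserved]

Only (B) a_n + b_n returns to itself after one step, so it is the conserved quantity.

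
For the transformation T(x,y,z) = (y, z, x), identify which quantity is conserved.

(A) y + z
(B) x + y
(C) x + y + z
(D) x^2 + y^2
C

Apply T(x,y,z) = (y, z, x) to each option, i.e. replace (x, y, z) by the transformed coordinates.
Substitute the transformed coordinates into each option and compare with the original:
(A) y + z  ->  (z) + (x) = x + z   [differs from y + z: not invariant]
(B) x + y  ->  (y) + (z) = y + z   [differs from x + y: not invariant]
(C) x + y + z  ->  (y) + (z) + (x) = x + y + z   [equals x + y + z: invariant]
(D) x^2 + y^2  ->  (y)^2 + (z)^2 = y^2 + z^2   [differs from x^2 + y^2: not invariant]

Only option (C), x + y + z, is unchanged by the transformation.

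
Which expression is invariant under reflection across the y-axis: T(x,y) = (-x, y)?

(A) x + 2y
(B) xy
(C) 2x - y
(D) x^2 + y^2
D

The map is reflection across the y-axis: T(x,y) = (-x, y).
Substitute the transformed coordinates into each option and compare with the original:
(A) x + 2y  ->  (-x) + 2(y) = -x + 2y   [differs from x + 2y: not invariant]
(B) xy  ->  (-x)(y) = -xy   [differs from xy: not invariant]
(C) 2x - y  ->  2(-x) - (y) = -2x - y   [differs from 2x - y: not invariant]
(D) x^2 + y^2  ->  (-x)^2 + (y)^2 = x^2 + y^2   [equals x^2 + y^2: invariant]

Only option (D), x^2 + y^2, is unchanged by the transformation.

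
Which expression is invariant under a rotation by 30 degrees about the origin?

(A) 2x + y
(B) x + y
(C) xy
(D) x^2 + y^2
D

A rotation by 30 degrees sends (x, y) to (sqrt(3)x/2 - y/2, x/2 + sqrt(3)y/2).
Substitute the transformed coordinates into each option and compare with the original:
(A) 2x + y  ->  2(sqrt(3)x/2 - y/2) + (x/2 + sqrt(3)y/2) = x/2 + sqrt(3)x - y + sqrt(3)y/2   [differs from 2x + y: not invariant]
(B) x + y  ->  (sqrt(3)x/2 - y/2) + (x/2 + sqrt(3)y/2) = x/2 + sqrt(3)x/2 - y/2 + sqrt(3)y/2   [differs from x + y: not invariant]
(C) xy  ->  (sqrt(3)x/2 - y/2)(x/2 + sqrt(3)y/2) = sqrt(3)x^2/4 + xy/2 - sqrt(3)y^2/4   [differs from xy: not invariant]
(D) x^2 + y^2  ->  (sqrt(3)x/2 - y/2)^2 + (x/2 + sqrt(3)y/2)^2 = x^2 + y^2   [equals x^2 + y^2: invariant]

Only option (D), x^2 + y^2, is unchanged by the transformation.
Geometrically, x^2 + y^2 is the squared distance from the origin, which every rotation about the origin preserves.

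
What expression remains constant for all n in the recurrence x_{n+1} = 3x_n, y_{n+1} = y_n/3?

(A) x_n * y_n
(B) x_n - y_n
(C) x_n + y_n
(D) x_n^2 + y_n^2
A

For the recurrence x_{n+1} = 3x_n, y_{n+1} = y_n/3:

x_{n+1} * y_{n+1} = (3x_n) * (y_n/3) = x_n * y_n
The product is conserved.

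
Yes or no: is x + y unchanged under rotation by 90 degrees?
No

Applying rotation by 90 degrees: x' = x*cos(90 degrees) - y*sin(90 degrees) = -y, y' = x*sin(90 degrees) + y*cos(90 degrees) = x

Substituting into x + y:
(-y) + (x)
= x - y

This differs from the original expression x + y, so it is NOT invariant.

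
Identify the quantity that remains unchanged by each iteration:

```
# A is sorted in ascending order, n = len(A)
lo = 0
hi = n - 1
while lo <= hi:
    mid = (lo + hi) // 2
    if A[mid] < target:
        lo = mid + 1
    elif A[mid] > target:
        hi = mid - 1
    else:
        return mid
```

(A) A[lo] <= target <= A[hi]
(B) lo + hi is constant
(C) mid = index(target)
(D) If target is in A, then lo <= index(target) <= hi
D

A loop invariant must hold before the first iteration and be re-established by every execution of the body.

(D) If target is in A, then lo <= index(target) <= hi: Before the loop [lo, hi] = [0, n-1] covers every index. When A[mid] < target, sortedness puts target strictly to the right of mid, so setting lo = mid + 1 keeps index(target) in [lo, hi]; symmetrically for hi = mid - 1. Hence 'if target is in A then lo <= index(target) <= hi' holds after every iteration, and when lo > hi it proves target is absent.

The other options fail:
(A) A[lo] <= target <= A[hi]: fails when target is not in A (e.g. target < A[0] already violates it before the loop), so it is not maintained in general.
(B) lo + hi is constant: each iteration moves exactly one of lo, hi, so lo + hi changes (e.g. 0 + (n-1) becomes (mid+1) + (n-1)).
(C) mid = index(target): mid is just the current probe; it equals index(target) only on the iteration that returns.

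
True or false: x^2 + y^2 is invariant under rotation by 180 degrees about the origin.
True

Applying rotation by 180 degrees: x' = x*cos(180 degrees) - y*sin(180 degrees) = -x, y' = x*sin(180 degrees) + y*cos(180 degrees) = -y

Substituting into x^2 + y^2:
(-x)^2 + (-y)^2
= x^2 + y^2

This equals the original expression x^2 + y^2, so it IS invariant.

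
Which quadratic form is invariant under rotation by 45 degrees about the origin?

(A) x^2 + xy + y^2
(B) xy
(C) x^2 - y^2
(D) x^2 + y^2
D

Rotation by 45 degrees sends (x, y) to (sqrt(2)x/2 - sqrt(2)y/2, sqrt(2)x/2 + sqrt(2)y/2).
Substitute the transformed coordinates into each option and compare with the original:
(A) x^2 + xy + y^2  ->  (sqrt(2)x/2 - sqrt(2)y/2)^2 + (sqrt(2)x/2 - sqrt(2)y/2)(sqrt(2)x/2 + sqrt(2)y/2) + (sqrt(2)x/2 + sqrt(2)y/2)^2 = 3x^2/2 + y^2/2   [differs from x^2 + xy + y^2: not invariant]
(B) xy  ->  (sqrt(2)x/2 - sqrt(2)y/2)(sqrt(2)x/2 + sqrt(2)y/2) = x^2/2 - y^2/2   [differs from xy: not invariant]
(C) x^2 - y^2  ->  (sqrt(2)x/2 - sqrt(2)y/2)^2 - (sqrt(2)x/2 + sqrt(2)y/2)^2 = -2xy   [differs from x^2 - y^2: not invariant]
(D) x^2 + y^2  ->  (sqrt(2)x/2 - sqrt(2)y/2)^2 + (sqrt(2)x/2 + sqrt(2)y/2)^2 = x^2 + y^2   [equals x^2 + y^2: invariant]

Only option (D), x^2 + y^2, is unchanged by the transformation.
x^2 + y^2 is the squared distance from the origin, which rotations preserve.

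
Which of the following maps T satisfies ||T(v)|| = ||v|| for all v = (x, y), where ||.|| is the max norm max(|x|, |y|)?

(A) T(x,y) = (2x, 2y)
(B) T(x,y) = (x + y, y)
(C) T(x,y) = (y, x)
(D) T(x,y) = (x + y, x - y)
C

A transformation preserves a norm if ||T(v)|| = ||v|| for every v; a single vector where the norm changes rules an option out.

(A) T(x,y) = (2x, 2y): v = (1, 0) has norm max(|1|, |0|) = 1, but T(v) = (2, 0) has norm 2 -- not preserved.
(B) T(x,y) = (x + y, y): v = (1, 1) has norm max(|1|, |1|) = 1, but T(v) = (2, 1) has norm 2 -- not preserved.
(C) T(x,y) = (y, x): preserves the norm -- it only permutes the coordinates and/or flips signs, which leaves max(|x|, |y|) unchanged.
(D) T(x,y) = (x + y, x - y): v = (1, 1) has norm max(|1|, |1|) = 1, but T(v) = (2, 0) has norm 2 -- not preserved.

Therefore the answer is (C).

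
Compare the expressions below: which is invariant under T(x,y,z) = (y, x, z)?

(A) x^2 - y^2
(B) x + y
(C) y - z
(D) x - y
B

Apply T(x,y,z) = (y, x, z) to each option, i.e. replace (x, y, z) by the transformed coordinates.
Substitute the transformed coordinates into each option and compare with the original:
(A) x^2 - y^2  ->  (y)^2 - (x)^2 = -x^2 + y^2   [differs from x^2 - y^2: not invariant]
(B) x + y  ->  (y) + (x) = x + y   [equals x + y: invariant]
(C) y - z  ->  (x) - (z) = x - z   [differs from y - z: not invariant]
(D) x - y  ->  (y) - (x) = -x + y   [differs from x - y: not invariant]

Only option (B), x + y, is unchanged by the transformation.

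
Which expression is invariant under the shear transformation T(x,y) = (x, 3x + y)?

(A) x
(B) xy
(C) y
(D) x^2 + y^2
A

Under the shear T(x,y) = (x, 3x + y):
Substitute the transformed coordinates into each option and compare with the original:
(A) x  ->  (x) = x   [equals x: invariant]
(B) xy  ->  (x)(3x + y) = 3x^2 + xy   [differs from xy: not invariant]
(C) y  ->  (3x + y) = 3x + y   [differs from y: not invariant]
(D) x^2 + y^2  ->  (x)^2 + (3x + y)^2 = 10x^2 + 6xy + y^2   [differs from x^2 + y^2: not invariant]

Only option (A), x, is unchanged by the transformation.
A vertical shear moves points parallel to the y-axis, so the x-coordinate (and any function of x alone) is unchanged.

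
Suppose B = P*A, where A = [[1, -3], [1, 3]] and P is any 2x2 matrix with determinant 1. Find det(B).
6

By the multiplicative property of determinants, det(B) = det(P*A) = det(P) * det(A) = det(A),
so the determinant is invariant under multiplication by any determinant-1 matrix; we just need det(A).

det(A) = (1)(3) - (-3)(1) = 3 - (-3) = 6

Therefore det(B) = 1 * 6 = 6.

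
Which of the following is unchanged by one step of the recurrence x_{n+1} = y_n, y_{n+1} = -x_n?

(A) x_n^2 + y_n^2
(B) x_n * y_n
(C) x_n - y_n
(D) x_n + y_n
A

For the recurrence x_{n+1} = y_n, y_{n+1} = -x_n:

x_{n+1}^2 + y_{n+1}^2 = y_n^2 + (-x_n)^2 = x_n^2 + y_n^2
The sum of squares is conserved (like energy in a harmonic oscillator).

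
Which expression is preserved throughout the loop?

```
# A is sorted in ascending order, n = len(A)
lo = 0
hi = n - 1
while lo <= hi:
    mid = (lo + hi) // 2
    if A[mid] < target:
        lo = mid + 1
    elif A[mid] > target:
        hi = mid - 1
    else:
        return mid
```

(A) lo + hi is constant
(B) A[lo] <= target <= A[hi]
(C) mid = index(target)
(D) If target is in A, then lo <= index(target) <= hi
D

A loop invariant must hold before the first iteration and be re-established by every execution of the body.

(D) If target is in A, then lo <= index(target) <= hi: Before the loop [lo, hi] = [0, n-1] covers every index. When A[mid] < target, sortedness puts target strictly to the right of mid, so setting lo = mid + 1 keeps index(target) in [lo, hi]; symmetrically for hi = mid - 1. Hence 'if target is in A then lo <= index(target) <= hi' holds after every iteration, and when lo > hi it proves target is absent.

The other options fail:
(A) lo + hi is constant: each iteration moves exactly one of lo, hi, so lo + hi changes (e.g. 0 + (n-1) becomes (mid+1) + (n-1)).
(B) A[lo] <= target <= A[hi]: fails when target is not in A (e.g. target < A[0] already violates it before the loop), so it is not maintained in general.
(C) mid = index(target): mid is just the current probe; it equals index(target) only on the iteration that returns.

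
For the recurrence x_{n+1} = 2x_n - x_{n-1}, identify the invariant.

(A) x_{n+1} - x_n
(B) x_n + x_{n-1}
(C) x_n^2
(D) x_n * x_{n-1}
A

For the recurrence x_{n+1} = 2x_n - x_{n-1}:

If x_{n+1} = 2x_n - x_{n-1}, then:
x_{n+1} - x_n = x_n - x_{n-1}
The first difference is constant throughout the sequence.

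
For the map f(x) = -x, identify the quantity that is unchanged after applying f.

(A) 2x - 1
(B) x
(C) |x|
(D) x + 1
C

For f(x) = -x:
Applying f replaces x by -x. Since |-x| = |x|, the absolute value is unchanged by f, whereas x -> -x, 2x - 1 -> -2x - 1 and x + 1 -> -x + 1 all change.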